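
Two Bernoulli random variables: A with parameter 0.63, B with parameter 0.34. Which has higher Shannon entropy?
A

For binary distributions, entropy is maximized at p=0.5 and decreases as p moves toward 0 or 1.

H(A) = H(0.63) = 0.9507 bits
H(B) = H(0.34) = 0.9248 bits

Distribution A (p=0.63) is closer to uniform (p=0.5), so it has higher entropy.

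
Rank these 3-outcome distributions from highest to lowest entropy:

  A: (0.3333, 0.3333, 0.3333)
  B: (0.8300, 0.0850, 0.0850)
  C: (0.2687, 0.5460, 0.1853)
A > C > B

Key insight: Entropy is maximized by uniform distributions and minimized by concentrated distributions.

- Uniform distributions have maximum entropy log₂(3) = 1.5850 bits
- The more "peaked" or concentrated a distribution, the lower its entropy

Entropies:
  H(A) = 1.5850 bits
  H(B) = 0.8277 bits
  H(C) = 1.4367 bits

Ranking: A > C > B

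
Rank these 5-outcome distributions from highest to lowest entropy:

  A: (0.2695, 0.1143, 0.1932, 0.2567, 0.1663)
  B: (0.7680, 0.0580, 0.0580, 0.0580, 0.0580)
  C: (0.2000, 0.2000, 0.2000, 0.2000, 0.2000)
C > A > B

Key insight: Entropy is maximized by uniform distributions and minimized by concentrated distributions.

- Uniform distributions have maximum entropy log₂(5) = 2.3219 bits
- The more "peaked" or concentrated a distribution, the lower its entropy

Entropies:
  H(A) = 2.2597 bits
  H(B) = 1.2455 bits
  H(C) = 2.3219 bits

Ranking: C > A > B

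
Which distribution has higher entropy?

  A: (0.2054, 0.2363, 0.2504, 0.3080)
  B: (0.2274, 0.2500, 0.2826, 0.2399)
B

Both distributions are close to uniform, making this a harder comparison.

H(A) = 1.9843 bits
H(B) = 1.9952 bits

The distribution closer to uniform has higher entropy.
Answer: B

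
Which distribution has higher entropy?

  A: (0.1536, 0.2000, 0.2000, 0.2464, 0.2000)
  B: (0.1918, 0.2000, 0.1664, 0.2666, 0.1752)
A

Both distributions are close to uniform, making this a harder comparison.

H(A) = 2.3063 bits
H(B) = 2.3006 bits

The distribution closer to uniform has higher entropy.
Answer: A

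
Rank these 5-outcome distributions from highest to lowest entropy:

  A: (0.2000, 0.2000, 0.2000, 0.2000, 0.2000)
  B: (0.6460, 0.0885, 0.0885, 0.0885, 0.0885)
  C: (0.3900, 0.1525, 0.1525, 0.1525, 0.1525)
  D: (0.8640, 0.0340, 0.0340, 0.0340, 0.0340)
A > C > B > D

Key insight: Entropy is maximized by uniform distributions and minimized by concentrated distributions.

Entropies:
  H(A) = 2.3219 bits
  H(B) = 1.6456 bits
  H(C) = 2.1848 bits
  H(D) = 0.8457 bits

Ranking: A > C > B > D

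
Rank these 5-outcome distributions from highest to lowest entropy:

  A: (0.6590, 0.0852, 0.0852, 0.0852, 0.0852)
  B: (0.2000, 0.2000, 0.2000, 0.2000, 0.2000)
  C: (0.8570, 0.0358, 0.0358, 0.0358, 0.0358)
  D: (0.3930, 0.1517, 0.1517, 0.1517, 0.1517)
B > D > A > C

Key insight: Entropy is maximized by uniform distributions and minimized by concentrated distributions.

Entropies:
  H(A) = 1.6078 bits
  H(B) = 2.3219 bits
  H(C) = 0.8780 bits
  H(D) = 2.1807 bits

Ranking: B > D > A > C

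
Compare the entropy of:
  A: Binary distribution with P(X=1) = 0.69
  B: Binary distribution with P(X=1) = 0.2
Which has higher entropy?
A

For binary distributions, entropy is maximized at p=0.5 and decreases as p moves toward 0 or 1.

H(A) = H(0.69) = 0.8932 bits
H(B) = H(0.2) = 0.7219 bits

Distribution A (p=0.69) is closer to uniform (p=0.5), so it has higher entropy.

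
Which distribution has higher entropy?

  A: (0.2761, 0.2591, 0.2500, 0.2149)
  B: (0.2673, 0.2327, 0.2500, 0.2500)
B

Both distributions are close to uniform, making this a harder comparison.

H(A) = 1.9941 bits
H(B) = 1.9983 bits

The distribution closer to uniform has higher entropy.
Answer: B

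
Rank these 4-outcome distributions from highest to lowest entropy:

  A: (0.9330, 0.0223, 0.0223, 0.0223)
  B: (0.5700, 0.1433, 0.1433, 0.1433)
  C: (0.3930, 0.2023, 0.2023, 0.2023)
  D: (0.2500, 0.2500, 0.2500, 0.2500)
D > C > B > A

Key insight: Entropy is maximized by uniform distributions and minimized by concentrated distributions.

Entropies:
  H(A) = 0.4608 bits
  H(B) = 1.6673 bits
  H(C) = 1.9288 bits
  H(D) = 2.0000 bits

Ranking: D > C > B > A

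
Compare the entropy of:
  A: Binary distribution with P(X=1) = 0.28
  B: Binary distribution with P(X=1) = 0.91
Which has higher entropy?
A

For binary distributions, entropy is maximized at p=0.5 and decreases as p moves toward 0 or 1.

H(A) = H(0.28) = 0.8555 bits
H(B) = H(0.91) = 0.4365 bits

Distribution A (p=0.28) is closer to uniform (p=0.5), so it has higher entropy.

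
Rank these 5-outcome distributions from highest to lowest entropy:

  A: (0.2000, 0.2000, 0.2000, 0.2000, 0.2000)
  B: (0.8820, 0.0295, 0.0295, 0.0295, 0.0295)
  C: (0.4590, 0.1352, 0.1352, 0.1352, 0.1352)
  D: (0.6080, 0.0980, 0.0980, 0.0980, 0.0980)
A > C > D > B

Key insight: Entropy is maximized by uniform distributions and minimized by concentrated distributions.

Entropies:
  H(A) = 2.3219 bits
  H(B) = 0.7596 bits
  H(C) = 2.0771 bits
  H(D) = 1.7501 bits

Ranking: A > C > D > B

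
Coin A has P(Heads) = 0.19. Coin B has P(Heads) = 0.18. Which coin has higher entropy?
A

For binary distributions, entropy is maximized at p=0.5 and decreases as p moves toward 0 or 1.

H(A) = H(0.19) = 0.7015 bits
H(B) = H(0.18) = 0.6801 bits

Distribution A (p=0.19) is closer to uniform (p=0.5), so it has higher entropy.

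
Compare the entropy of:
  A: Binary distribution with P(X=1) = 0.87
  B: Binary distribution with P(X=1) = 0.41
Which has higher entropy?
B

For binary distributions, entropy is maximized at p=0.5 and decreases as p moves toward 0 or 1.

H(A) = H(0.87) = 0.5574 bits
H(B) = H(0.41) = 0.9765 bits

Distribution B (p=0.41) is closer to uniform (p=0.5), so it has higher entropy.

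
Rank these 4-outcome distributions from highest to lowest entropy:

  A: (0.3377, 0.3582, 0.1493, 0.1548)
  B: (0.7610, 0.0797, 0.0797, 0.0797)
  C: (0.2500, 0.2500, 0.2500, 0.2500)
C > A > B

Key insight: Entropy is maximized by uniform distributions and minimized by concentrated distributions.

- Uniform distributions have maximum entropy log₂(4) = 2.0000 bits
- The more "peaked" or concentrated a distribution, the lower its entropy

Entropies:
  H(A) = 1.8857 bits
  H(B) = 1.1722 bits
  H(C) = 2.0000 bits

Ranking: C > A > B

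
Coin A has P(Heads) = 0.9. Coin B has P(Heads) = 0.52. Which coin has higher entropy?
B

For binary distributions, entropy is maximized at p=0.5 and decreases as p moves toward 0 or 1.

H(A) = H(0.9) = 0.4690 bits
H(B) = H(0.52) = 0.9988 bits

Distribution B (p=0.52) is closer to uniform (p=0.5), so it has higher entropy.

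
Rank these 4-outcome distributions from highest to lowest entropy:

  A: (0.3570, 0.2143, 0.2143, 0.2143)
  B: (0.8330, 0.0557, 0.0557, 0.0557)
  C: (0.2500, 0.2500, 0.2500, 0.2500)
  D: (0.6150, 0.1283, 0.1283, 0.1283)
C > A > D > B

Key insight: Entropy is maximized by uniform distributions and minimized by concentrated distributions.

Entropies:
  H(A) = 1.9593 bits
  H(B) = 0.9155 bits
  H(C) = 2.0000 bits
  H(D) = 1.5717 bits

Ranking: C > A > D > B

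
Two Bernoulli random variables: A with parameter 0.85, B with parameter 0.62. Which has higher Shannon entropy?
B

For binary distributions, entropy is maximized at p=0.5 and decreases as p moves toward 0 or 1.

H(A) = H(0.85) = 0.6098 bits
H(B) = H(0.62) = 0.9580 bits

Distribution B (p=0.62) is closer to uniform (p=0.5), so it has higher entropy.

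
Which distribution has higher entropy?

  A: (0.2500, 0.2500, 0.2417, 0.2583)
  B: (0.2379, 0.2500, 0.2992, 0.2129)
A

Both distributions are close to uniform, making this a harder comparison.

H(A) = 1.9996 bits
H(B) = 1.9888 bits

The distribution closer to uniform has higher entropy.
Answer: A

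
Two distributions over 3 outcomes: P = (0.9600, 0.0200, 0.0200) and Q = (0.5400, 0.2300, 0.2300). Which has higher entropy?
Q

P is highly concentrated on one outcome (96%), making it nearly deterministic. Q spreads its mass more evenly (max 54%). The more spread-out distribution has higher entropy: H(P) ≈ 0.282 bits, H(Q) ≈ 1.455 bits.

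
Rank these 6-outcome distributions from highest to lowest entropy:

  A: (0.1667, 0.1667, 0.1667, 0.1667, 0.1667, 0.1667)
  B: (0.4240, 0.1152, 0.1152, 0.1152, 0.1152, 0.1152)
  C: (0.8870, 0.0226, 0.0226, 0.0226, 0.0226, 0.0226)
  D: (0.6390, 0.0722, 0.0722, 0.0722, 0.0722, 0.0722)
A > B > D > C

Key insight: Entropy is maximized by uniform distributions and minimized by concentrated distributions.

Entropies:
  H(A) = 2.5850 bits
  H(B) = 2.3207 bits
  H(C) = 0.7713 bits
  H(D) = 1.7817 bits

Ranking: A > B > D > C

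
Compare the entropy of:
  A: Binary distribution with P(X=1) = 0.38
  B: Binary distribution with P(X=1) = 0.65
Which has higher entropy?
A

For binary distributions, entropy is maximized at p=0.5 and decreases as p moves toward 0 or 1.

H(A) = H(0.38) = 0.9580 bits
H(B) = H(0.65) = 0.9341 bits

Distribution A (p=0.38) is closer to uniform (p=0.5), so it has higher entropy.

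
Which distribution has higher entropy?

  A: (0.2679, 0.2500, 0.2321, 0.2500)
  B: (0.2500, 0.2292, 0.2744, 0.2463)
A

Both distributions are close to uniform, making this a harder comparison.

H(A) = 1.9982 bits
H(B) = 1.9970 bits

The distribution closer to uniform has higher entropy.
Answer: A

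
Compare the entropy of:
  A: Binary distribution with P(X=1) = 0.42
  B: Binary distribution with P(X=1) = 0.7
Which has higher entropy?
A

For binary distributions, entropy is maximized at p=0.5 and decreases as p moves toward 0 or 1.

H(A) = H(0.42) = 0.9815 bits
H(B) = H(0.7) = 0.8813 bits

Distribution A (p=0.42) is closer to uniform (p=0.5), so it has higher entropy.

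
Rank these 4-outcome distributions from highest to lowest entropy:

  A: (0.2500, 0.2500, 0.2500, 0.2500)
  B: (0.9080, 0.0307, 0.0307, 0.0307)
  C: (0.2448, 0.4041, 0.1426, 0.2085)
A > C > B

Key insight: Entropy is maximized by uniform distributions and minimized by concentrated distributions.

- Uniform distributions have maximum entropy log₂(4) = 2.0000 bits
- The more "peaked" or concentrated a distribution, the lower its entropy

Entropies:
  H(A) = 2.0000 bits
  H(B) = 0.5889 bits
  H(C) = 1.8976 bits

Ranking: A > C > B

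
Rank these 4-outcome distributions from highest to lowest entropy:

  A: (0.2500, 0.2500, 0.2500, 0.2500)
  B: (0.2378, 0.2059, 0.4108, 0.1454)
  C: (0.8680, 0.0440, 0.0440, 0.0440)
A > B > C

Key insight: Entropy is maximized by uniform distributions and minimized by concentrated distributions.

- Uniform distributions have maximum entropy log₂(4) = 2.0000 bits
- The more "peaked" or concentrated a distribution, the lower its entropy

Entropies:
  H(A) = 2.0000 bits
  H(B) = 1.8940 bits
  H(C) = 0.7721 bits

Ranking: A > B > C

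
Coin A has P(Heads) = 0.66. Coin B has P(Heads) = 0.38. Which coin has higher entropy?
B

For binary distributions, entropy is maximized at p=0.5 and decreases as p moves toward 0 or 1.

H(A) = H(0.66) = 0.9248 bits
H(B) = H(0.38) = 0.9580 bits

Distribution B (p=0.38) is closer to uniform (p=0.5), so it has higher entropy.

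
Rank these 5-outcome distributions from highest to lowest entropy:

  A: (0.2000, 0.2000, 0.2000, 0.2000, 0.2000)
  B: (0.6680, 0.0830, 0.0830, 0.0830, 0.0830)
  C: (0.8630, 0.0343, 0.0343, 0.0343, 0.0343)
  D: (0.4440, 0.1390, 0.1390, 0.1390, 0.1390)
A > D > B > C

Key insight: Entropy is maximized by uniform distributions and minimized by concentrated distributions.

Entropies:
  H(A) = 2.3219 bits
  H(B) = 1.5810 bits
  H(C) = 0.8503 bits
  H(D) = 2.1029 bits

Ranking: A > D > B > C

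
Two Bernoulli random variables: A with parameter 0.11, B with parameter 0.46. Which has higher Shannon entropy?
B

For binary distributions, entropy is maximized at p=0.5 and decreases as p moves toward 0 or 1.

H(A) = H(0.11) = 0.4999 bits
H(B) = H(0.46) = 0.9954 bits

Distribution B (p=0.46) is closer to uniform (p=0.5), so it has higher entropy.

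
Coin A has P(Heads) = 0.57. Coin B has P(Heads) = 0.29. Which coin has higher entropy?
A

For binary distributions, entropy is maximized at p=0.5 and decreases as p moves toward 0 or 1.

H(A) = H(0.57) = 0.9858 bits
H(B) = H(0.29) = 0.8687 bits

Distribution A (p=0.57) is closer to uniform (p=0.5), so it has higher entropy.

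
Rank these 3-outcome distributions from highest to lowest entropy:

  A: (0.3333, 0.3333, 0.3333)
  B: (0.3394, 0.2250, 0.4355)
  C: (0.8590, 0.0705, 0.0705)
A > B > C

Key insight: Entropy is maximized by uniform distributions and minimized by concentrated distributions.

- Uniform distributions have maximum entropy log₂(3) = 1.5850 bits
- The more "peaked" or concentrated a distribution, the lower its entropy

Entropies:
  H(A) = 1.5850 bits
  H(B) = 1.5356 bits
  H(C) = 0.7279 bits

Ranking: A > B > C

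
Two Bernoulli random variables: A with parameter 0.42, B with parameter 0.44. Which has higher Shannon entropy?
B

For binary distributions, entropy is maximized at p=0.5 and decreases as p moves toward 0 or 1.

H(A) = H(0.42) = 0.9815 bits
H(B) = H(0.44) = 0.9896 bits

Distribution B (p=0.44) is closer to uniform (p=0.5), so it has higher entropy.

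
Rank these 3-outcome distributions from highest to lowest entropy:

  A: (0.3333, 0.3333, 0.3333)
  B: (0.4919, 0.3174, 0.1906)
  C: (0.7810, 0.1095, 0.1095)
A > B > C

Key insight: Entropy is maximized by uniform distributions and minimized by concentrated distributions.

- Uniform distributions have maximum entropy log₂(3) = 1.5850 bits
- The more "peaked" or concentrated a distribution, the lower its entropy

Entropies:
  H(A) = 1.5850 bits
  H(B) = 1.4848 bits
  H(C) = 0.9773 bits

Ranking: A > B > C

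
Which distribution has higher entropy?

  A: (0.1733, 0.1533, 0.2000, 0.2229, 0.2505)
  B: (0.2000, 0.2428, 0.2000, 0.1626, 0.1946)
B

Both distributions are close to uniform, making this a harder comparison.

H(A) = 2.3004 bits
H(B) = 2.3103 bits

The distribution closer to uniform has higher entropy.
Answer: B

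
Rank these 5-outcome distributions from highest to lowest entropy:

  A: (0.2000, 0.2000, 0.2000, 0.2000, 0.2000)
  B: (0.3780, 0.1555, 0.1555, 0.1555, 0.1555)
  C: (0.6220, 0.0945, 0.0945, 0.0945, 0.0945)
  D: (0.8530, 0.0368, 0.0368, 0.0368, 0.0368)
A > B > C > D

Key insight: Entropy is maximized by uniform distributions and minimized by concentrated distributions.

Entropies:
  H(A) = 2.3219 bits
  H(B) = 2.2006 bits
  H(C) = 1.7126 bits
  H(D) = 0.8963 bits

Ranking: A > B > C > D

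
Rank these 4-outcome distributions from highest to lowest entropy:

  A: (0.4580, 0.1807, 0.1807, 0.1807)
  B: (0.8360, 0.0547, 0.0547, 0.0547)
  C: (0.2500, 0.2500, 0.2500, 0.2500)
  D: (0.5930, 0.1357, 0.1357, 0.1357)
C > A > D > B

Key insight: Entropy is maximized by uniform distributions and minimized by concentrated distributions.

Entropies:
  H(A) = 1.8540 bits
  H(B) = 0.9037 bits
  H(C) = 2.0000 bits
  H(D) = 1.6200 bits

Ranking: C > A > D > B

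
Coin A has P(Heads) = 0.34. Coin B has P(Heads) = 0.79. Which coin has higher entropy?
A

For binary distributions, entropy is maximized at p=0.5 and decreases as p moves toward 0 or 1.

H(A) = H(0.34) = 0.9248 bits
H(B) = H(0.79) = 0.7415 bits

Distribution A (p=0.34) is closer to uniform (p=0.5), so it has higher entropy.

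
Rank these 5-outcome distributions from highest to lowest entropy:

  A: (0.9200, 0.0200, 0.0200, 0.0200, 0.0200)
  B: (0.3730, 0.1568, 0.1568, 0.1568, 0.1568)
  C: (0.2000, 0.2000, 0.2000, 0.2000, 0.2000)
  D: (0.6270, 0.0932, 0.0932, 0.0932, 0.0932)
C > B > D > A

Key insight: Entropy is maximized by uniform distributions and minimized by concentrated distributions.

Entropies:
  H(A) = 0.5622 bits
  H(B) = 2.2069 bits
  H(C) = 2.3219 bits
  H(D) = 1.6989 bits

Ranking: C > B > D > A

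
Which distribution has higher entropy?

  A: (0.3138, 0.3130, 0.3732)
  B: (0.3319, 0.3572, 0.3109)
B

Both distributions are close to uniform, making this a harder comparison.

H(A) = 1.5799 bits
H(B) = 1.5826 bits

The distribution closer to uniform has higher entropy.
Answer: B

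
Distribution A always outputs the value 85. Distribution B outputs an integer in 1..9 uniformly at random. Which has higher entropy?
B

A is deterministic, so H(A) = 0. B is uniform over 9 outcomes, so H(B) = log₂(9) = 3.170 bits. Any distribution with genuine randomness has higher entropy than a deterministic one.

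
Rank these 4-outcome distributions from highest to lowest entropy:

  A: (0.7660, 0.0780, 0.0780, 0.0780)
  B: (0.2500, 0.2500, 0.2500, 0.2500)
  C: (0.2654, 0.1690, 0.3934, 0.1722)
B > C > A

Key insight: Entropy is maximized by uniform distributions and minimized by concentrated distributions.

- Uniform distributions have maximum entropy log₂(4) = 2.0000 bits
- The more "peaked" or concentrated a distribution, the lower its entropy

Entropies:
  H(A) = 1.1558 bits
  H(B) = 2.0000 bits
  H(C) = 1.9079 bits

Ranking: B > C > A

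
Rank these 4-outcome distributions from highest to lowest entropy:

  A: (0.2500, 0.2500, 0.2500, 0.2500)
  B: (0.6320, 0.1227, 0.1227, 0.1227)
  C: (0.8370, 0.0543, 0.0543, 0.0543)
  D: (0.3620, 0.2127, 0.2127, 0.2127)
A > D > B > C

Key insight: Entropy is maximized by uniform distributions and minimized by concentrated distributions.

Entropies:
  H(A) = 2.0000 bits
  H(B) = 1.5324 bits
  H(C) = 0.8998 bits
  H(D) = 1.9555 bits

Ranking: A > D > B > C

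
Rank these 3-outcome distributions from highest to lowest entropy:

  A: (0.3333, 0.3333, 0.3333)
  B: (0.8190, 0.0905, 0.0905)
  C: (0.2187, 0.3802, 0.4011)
A > C > B

Key insight: Entropy is maximized by uniform distributions and minimized by concentrated distributions.

- Uniform distributions have maximum entropy log₂(3) = 1.5850 bits
- The more "peaked" or concentrated a distribution, the lower its entropy

Entropies:
  H(A) = 1.5850 bits
  H(B) = 0.8633 bits
  H(C) = 1.5387 bits

Ranking: A > C > B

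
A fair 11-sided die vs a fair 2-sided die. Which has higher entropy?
11-sided die

Both are uniform distributions; for uniform over n outcomes, H = log₂(n). H(11-sided) = log₂(11) = 3.459 bits and H(2-sided) = log₂(2) = 1.000 bits. More outcomes in a uniform distribution means higher entropy.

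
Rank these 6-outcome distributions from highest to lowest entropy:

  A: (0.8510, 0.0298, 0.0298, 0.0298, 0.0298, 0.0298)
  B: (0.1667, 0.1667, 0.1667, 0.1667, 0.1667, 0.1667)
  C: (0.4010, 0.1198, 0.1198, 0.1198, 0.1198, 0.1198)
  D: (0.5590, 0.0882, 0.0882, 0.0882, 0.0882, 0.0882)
B > C > D > A

Key insight: Entropy is maximized by uniform distributions and minimized by concentrated distributions.

Entropies:
  H(A) = 0.9533 bits
  H(B) = 2.5850 bits
  H(C) = 2.3624 bits
  H(D) = 2.0139 bits

Ranking: B > C > D > A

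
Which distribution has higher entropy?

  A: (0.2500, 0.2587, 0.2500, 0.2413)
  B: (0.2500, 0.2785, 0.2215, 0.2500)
A

Both distributions are close to uniform, making this a harder comparison.

H(A) = 1.9996 bits
H(B) = 1.9953 bits

The distribution closer to uniform has higher entropy.
Answer: A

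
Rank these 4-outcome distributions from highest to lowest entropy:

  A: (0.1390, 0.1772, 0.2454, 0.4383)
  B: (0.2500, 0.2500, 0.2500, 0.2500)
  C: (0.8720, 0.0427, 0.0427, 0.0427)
B > A > C

Key insight: Entropy is maximized by uniform distributions and minimized by concentrated distributions.

- Uniform distributions have maximum entropy log₂(4) = 2.0000 bits
- The more "peaked" or concentrated a distribution, the lower its entropy

Entropies:
  H(A) = 1.8571 bits
  H(B) = 2.0000 bits
  H(C) = 0.7548 bits

Ranking: B > A > C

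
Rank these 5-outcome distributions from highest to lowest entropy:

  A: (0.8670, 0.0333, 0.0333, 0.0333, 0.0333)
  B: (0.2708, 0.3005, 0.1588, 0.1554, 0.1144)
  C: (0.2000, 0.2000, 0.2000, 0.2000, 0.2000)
C > B > A

Key insight: Entropy is maximized by uniform distributions and minimized by concentrated distributions.

- Uniform distributions have maximum entropy log₂(5) = 2.3219 bits
- The more "peaked" or concentrated a distribution, the lower its entropy

Entropies:
  H(A) = 0.8316 bits
  H(B) = 2.2285 bits
  H(C) = 2.3219 bits

Ranking: C > B > A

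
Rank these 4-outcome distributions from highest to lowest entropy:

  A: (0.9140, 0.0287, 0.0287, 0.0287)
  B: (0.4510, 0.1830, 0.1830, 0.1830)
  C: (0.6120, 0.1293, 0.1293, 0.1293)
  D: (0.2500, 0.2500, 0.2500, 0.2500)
D > B > C > A

Key insight: Entropy is maximized by uniform distributions and minimized by concentrated distributions.

Entropies:
  H(A) = 0.5593 bits
  H(B) = 1.8632 bits
  H(C) = 1.5785 bits
  H(D) = 2.0000 bits

Ranking: D > B > C > A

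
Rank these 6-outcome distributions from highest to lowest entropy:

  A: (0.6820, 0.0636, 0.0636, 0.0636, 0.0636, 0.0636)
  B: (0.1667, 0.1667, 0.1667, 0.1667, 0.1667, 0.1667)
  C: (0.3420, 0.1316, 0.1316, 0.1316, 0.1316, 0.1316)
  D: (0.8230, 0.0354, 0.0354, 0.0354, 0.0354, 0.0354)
B > C > A > D

Key insight: Entropy is maximized by uniform distributions and minimized by concentrated distributions.

Entropies:
  H(A) = 1.6406 bits
  H(B) = 2.5850 bits
  H(C) = 2.4545 bits
  H(D) = 1.0845 bits

Ranking: B > C > A > D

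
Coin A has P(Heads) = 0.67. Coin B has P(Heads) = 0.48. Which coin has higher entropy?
B

For binary distributions, entropy is maximized at p=0.5 and decreases as p moves toward 0 or 1.

H(A) = H(0.67) = 0.9149 bits
H(B) = H(0.48) = 0.9988 bits

Distribution B (p=0.48) is closer to uniform (p=0.5), so it has higher entropy.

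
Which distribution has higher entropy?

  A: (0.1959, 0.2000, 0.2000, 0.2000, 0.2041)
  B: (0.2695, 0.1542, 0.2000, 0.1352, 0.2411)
A

Both distributions are close to uniform, making this a harder comparison.

H(A) = 2.3218 bits
H(B) = 2.2752 bits

The distribution closer to uniform has higher entropy.
Answer: A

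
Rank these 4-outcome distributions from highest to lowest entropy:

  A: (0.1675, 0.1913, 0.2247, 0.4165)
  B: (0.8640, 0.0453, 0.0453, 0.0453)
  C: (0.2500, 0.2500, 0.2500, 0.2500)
C > A > B

Key insight: Entropy is maximized by uniform distributions and minimized by concentrated distributions.

- Uniform distributions have maximum entropy log₂(4) = 2.0000 bits
- The more "peaked" or concentrated a distribution, the lower its entropy

Entropies:
  H(A) = 1.8985 bits
  H(B) = 0.7892 bits
  H(C) = 2.0000 bits

Ranking: C > A > B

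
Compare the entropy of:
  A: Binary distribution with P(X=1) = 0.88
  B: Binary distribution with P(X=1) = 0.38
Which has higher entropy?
B

For binary distributions, entropy is maximized at p=0.5 and decreases as p moves toward 0 or 1.

H(A) = H(0.88) = 0.5294 bits
H(B) = H(0.38) = 0.9580 bits

Distribution B (p=0.38) is closer to uniform (p=0.5), so it has higher entropy.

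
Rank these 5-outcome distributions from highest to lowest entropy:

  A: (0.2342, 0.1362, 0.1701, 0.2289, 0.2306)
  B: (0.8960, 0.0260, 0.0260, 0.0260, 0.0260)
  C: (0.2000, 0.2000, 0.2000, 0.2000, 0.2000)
C > A > B

Key insight: Entropy is maximized by uniform distributions and minimized by concentrated distributions.

- Uniform distributions have maximum entropy log₂(5) = 2.3219 bits
- The more "peaked" or concentrated a distribution, the lower its entropy

Entropies:
  H(A) = 2.2919 bits
  H(B) = 0.6895 bits
  H(C) = 2.3219 bits

Ranking: C > A > B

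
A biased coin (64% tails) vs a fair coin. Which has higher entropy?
Fair coin

The fair coin is uniform (p=0.5), maximizing binary entropy at 1 bit. The biased coin has H(0.64) ≈ 0.943 bits — its outcome is more predictable, so its entropy is lower.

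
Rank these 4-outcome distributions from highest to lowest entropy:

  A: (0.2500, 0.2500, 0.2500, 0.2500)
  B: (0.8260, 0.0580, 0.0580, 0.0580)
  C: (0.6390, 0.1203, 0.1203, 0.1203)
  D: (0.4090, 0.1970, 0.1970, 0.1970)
A > D > C > B

Key insight: Entropy is maximized by uniform distributions and minimized by concentrated distributions.

Entropies:
  H(A) = 2.0000 bits
  H(B) = 0.9426 bits
  H(C) = 1.5157 bits
  H(D) = 1.9127 bits

Ranking: A > D > C > B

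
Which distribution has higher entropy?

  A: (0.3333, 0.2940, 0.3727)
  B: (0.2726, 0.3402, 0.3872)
A

Both distributions are close to uniform, making this a harder comparison.

H(A) = 1.5782 bits
H(B) = 1.5704 bits

The distribution closer to uniform has higher entropy.
Answer: A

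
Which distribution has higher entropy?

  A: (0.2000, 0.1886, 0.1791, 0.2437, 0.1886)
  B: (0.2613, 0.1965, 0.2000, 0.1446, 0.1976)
A

Both distributions are close to uniform, making this a harder comparison.

H(A) = 2.3129 bits
H(B) = 2.2972 bits

The distribution closer to uniform has higher entropy.
Answer: A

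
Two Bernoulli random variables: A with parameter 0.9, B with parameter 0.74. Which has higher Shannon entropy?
B

For binary distributions, entropy is maximized at p=0.5 and decreases as p moves toward 0 or 1.

H(A) = H(0.9) = 0.4690 bits
H(B) = H(0.74) = 0.8267 bits

Distribution B (p=0.74) is closer to uniform (p=0.5), so it has higher entropy.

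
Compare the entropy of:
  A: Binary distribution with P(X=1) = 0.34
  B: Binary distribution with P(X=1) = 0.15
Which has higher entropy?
A

For binary distributions, entropy is maximized at p=0.5 and decreases as p moves toward 0 or 1.

H(A) = H(0.34) = 0.9248 bits
H(B) = H(0.15) = 0.6098 bits

Distribution A (p=0.34) is closer to uniform (p=0.5), so it has higher entropy.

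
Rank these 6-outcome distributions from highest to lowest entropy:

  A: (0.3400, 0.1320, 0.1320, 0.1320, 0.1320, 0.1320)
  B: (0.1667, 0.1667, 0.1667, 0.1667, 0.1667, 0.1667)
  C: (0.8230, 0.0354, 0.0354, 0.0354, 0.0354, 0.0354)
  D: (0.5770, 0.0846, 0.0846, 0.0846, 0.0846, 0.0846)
B > A > D > C

Key insight: Entropy is maximized by uniform distributions and minimized by concentrated distributions.

Entropies:
  H(A) = 2.4573 bits
  H(B) = 2.5850 bits
  H(C) = 1.0845 bits
  H(D) = 1.9650 bits

Ranking: B > A > D > C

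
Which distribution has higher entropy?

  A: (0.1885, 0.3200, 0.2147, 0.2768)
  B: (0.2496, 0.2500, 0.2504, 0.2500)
B

Both distributions are close to uniform, making this a harder comparison.

H(A) = 1.9693 bits
H(B) = 2.0000 bits

The distribution closer to uniform has higher entropy.
Answer: B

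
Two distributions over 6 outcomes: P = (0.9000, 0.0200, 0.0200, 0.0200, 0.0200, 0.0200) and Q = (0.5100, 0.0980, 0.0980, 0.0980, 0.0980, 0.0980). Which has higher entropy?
Q

P is highly concentrated on one outcome (90%), making it nearly deterministic. Q spreads its mass more evenly (max 51%). The more spread-out distribution has higher entropy: H(P) ≈ 0.701 bits, H(Q) ≈ 2.137 bits.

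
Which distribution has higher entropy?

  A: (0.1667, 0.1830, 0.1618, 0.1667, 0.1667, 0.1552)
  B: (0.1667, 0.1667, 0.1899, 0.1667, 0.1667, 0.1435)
A

Both distributions are close to uniform, making this a harder comparison.

H(A) = 2.5832 bits
H(B) = 2.5803 bits

The distribution closer to uniform has higher entropy.
Answer: A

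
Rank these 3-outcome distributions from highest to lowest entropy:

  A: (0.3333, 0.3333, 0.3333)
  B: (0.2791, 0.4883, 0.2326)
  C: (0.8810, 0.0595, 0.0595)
A > B > C

Key insight: Entropy is maximized by uniform distributions and minimized by concentrated distributions.

- Uniform distributions have maximum entropy log₂(3) = 1.5850 bits
- The more "peaked" or concentrated a distribution, the lower its entropy

Entropies:
  H(A) = 1.5850 bits
  H(B) = 1.5082 bits
  H(C) = 0.6455 bits

Ranking: A > B > C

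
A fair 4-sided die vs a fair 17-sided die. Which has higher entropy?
17-sided die

Both are uniform distributions; for uniform over n outcomes, H = log₂(n). H(4-sided) = log₂(4) = 2.000 bits and H(17-sided) = log₂(17) = 4.087 bits. More outcomes in a uniform distribution means higher entropy.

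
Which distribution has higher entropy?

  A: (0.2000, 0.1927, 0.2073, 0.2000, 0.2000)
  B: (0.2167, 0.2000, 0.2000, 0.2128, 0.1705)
A

Both distributions are close to uniform, making this a harder comparison.

H(A) = 2.3215 bits
H(B) = 2.3171 bits

The distribution closer to uniform has higher entropy.
Answer: A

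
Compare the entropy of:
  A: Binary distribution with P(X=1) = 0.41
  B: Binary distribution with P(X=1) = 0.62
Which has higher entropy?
A

For binary distributions, entropy is maximized at p=0.5 and decreases as p moves toward 0 or 1.

H(A) = H(0.41) = 0.9765 bits
H(B) = H(0.62) = 0.9580 bits

Distribution A (p=0.41) is closer to uniform (p=0.5), so it has higher entropy.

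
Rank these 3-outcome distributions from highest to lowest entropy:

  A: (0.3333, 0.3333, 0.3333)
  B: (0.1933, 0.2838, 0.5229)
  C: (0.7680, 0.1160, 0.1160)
A > B > C

Key insight: Entropy is maximized by uniform distributions and minimized by concentrated distributions.

- Uniform distributions have maximum entropy log₂(3) = 1.5850 bits
- The more "peaked" or concentrated a distribution, the lower its entropy

Entropies:
  H(A) = 1.5850 bits
  H(B) = 1.4632 bits
  H(C) = 1.0135 bits

Ranking: A > B > C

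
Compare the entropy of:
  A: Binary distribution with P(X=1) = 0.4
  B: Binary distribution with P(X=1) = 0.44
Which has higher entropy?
B

For binary distributions, entropy is maximized at p=0.5 and decreases as p moves toward 0 or 1.

H(A) = H(0.4) = 0.9710 bits
H(B) = H(0.44) = 0.9896 bits

Distribution B (p=0.44) is closer to uniform (p=0.5), so it has higher entropy.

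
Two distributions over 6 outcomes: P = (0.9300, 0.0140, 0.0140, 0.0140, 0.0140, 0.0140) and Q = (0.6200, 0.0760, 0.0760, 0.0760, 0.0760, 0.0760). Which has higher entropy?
Q

P is highly concentrated on one outcome (93%), making it nearly deterministic. Q spreads its mass more evenly (max 62%). The more spread-out distribution has higher entropy: H(P) ≈ 0.528 bits, H(Q) ≈ 1.840 bits.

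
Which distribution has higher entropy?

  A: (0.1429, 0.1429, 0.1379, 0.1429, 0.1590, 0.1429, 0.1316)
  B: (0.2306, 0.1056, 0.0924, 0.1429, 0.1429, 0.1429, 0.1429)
A

Both distributions are close to uniform, making this a harder comparison.

H(A) = 2.8053 bits
H(B) = 2.7521 bits

The distribution closer to uniform has higher entropy.
Answer: A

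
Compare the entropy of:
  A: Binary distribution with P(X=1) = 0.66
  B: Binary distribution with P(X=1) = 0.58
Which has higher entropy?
B

For binary distributions, entropy is maximized at p=0.5 and decreases as p moves toward 0 or 1.

H(A) = H(0.66) = 0.9248 bits
H(B) = H(0.58) = 0.9815 bits

Distribution B (p=0.58) is closer to uniform (p=0.5), so it has higher entropy.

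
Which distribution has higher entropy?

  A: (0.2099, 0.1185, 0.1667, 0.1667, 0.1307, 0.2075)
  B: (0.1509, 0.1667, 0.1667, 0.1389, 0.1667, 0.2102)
B

Both distributions are close to uniform, making this a harder comparison.

H(A) = 2.5536 bits
H(B) = 2.5728 bits

The distribution closer to uniform has higher entropy.
Answer: B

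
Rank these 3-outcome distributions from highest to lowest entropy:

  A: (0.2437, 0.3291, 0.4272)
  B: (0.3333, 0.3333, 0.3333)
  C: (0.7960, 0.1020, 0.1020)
B > A > C

Key insight: Entropy is maximized by uniform distributions and minimized by concentrated distributions.

- Uniform distributions have maximum entropy log₂(3) = 1.5850 bits
- The more "peaked" or concentrated a distribution, the lower its entropy

Entropies:
  H(A) = 1.5482 bits
  H(B) = 1.5850 bits
  H(C) = 0.9339 bits

Ranking: B > A > C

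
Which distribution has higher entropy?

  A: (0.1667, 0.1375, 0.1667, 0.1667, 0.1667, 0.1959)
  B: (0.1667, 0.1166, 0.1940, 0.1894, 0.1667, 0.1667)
A

Both distributions are close to uniform, making this a harder comparison.

H(A) = 2.5775 bits
H(B) = 2.5676 bits

The distribution closer to uniform has higher entropy.
Answer: A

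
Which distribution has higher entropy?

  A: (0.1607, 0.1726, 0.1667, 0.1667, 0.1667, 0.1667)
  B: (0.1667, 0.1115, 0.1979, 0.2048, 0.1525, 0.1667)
A

Both distributions are close to uniform, making this a harder comparison.

H(A) = 2.5847 bits
H(B) = 2.5593 bits

The distribution closer to uniform has higher entropy.
Answer: A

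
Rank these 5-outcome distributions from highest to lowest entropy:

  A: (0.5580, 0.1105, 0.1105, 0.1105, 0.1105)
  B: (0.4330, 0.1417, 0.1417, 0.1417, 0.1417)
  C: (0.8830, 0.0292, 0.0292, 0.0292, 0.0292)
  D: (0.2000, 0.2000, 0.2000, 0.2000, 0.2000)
D > B > A > C

Key insight: Entropy is maximized by uniform distributions and minimized by concentrated distributions.

Entropies:
  H(A) = 1.8743 bits
  H(B) = 2.1210 bits
  H(C) = 0.7547 bits
  H(D) = 2.3219 bits

Ranking: D > B > A > C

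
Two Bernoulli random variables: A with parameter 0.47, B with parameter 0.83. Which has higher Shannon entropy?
A

For binary distributions, entropy is maximized at p=0.5 and decreases as p moves toward 0 or 1.

H(A) = H(0.47) = 0.9974 bits
H(B) = H(0.83) = 0.6577 bits

Distribution A (p=0.47) is closer to uniform (p=0.5), so it has higher entropy.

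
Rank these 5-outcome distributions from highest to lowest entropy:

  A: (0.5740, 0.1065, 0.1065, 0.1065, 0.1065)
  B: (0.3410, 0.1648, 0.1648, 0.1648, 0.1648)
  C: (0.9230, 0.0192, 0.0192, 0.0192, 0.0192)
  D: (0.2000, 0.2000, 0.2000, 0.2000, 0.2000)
D > B > A > C

Key insight: Entropy is maximized by uniform distributions and minimized by concentrated distributions.

Entropies:
  H(A) = 1.8361 bits
  H(B) = 2.2438 bits
  H(C) = 0.5455 bits
  H(D) = 2.3219 bits

Ranking: D > B > A > C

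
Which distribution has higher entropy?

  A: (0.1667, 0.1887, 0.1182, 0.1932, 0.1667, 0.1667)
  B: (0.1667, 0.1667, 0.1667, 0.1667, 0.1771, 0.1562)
B

Both distributions are close to uniform, making this a harder comparison.

H(A) = 2.5687 bits
H(B) = 2.5840 bits

The distribution closer to uniform has higher entropy.
Answer: B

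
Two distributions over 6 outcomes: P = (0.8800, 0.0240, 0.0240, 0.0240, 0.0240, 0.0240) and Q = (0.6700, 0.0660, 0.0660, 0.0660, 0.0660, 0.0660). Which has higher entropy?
Q

P is highly concentrated on one outcome (88%), making it nearly deterministic. Q spreads its mass more evenly (max 67%). The more spread-out distribution has higher entropy: H(P) ≈ 0.808 bits, H(Q) ≈ 1.681 bits.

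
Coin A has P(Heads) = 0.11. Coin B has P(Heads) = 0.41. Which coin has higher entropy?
B

For binary distributions, entropy is maximized at p=0.5 and decreases as p moves toward 0 or 1.

H(A) = H(0.11) = 0.4999 bits
H(B) = H(0.41) = 0.9765 bits

Distribution B (p=0.41) is closer to uniform (p=0.5), so it has higher entropy.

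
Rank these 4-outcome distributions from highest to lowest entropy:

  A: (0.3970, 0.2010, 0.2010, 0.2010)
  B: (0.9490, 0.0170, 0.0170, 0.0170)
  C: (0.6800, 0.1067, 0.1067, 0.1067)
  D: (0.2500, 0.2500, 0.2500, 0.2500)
D > A > C > B

Key insight: Entropy is maximized by uniform distributions and minimized by concentrated distributions.

Entropies:
  H(A) = 1.9249 bits
  H(B) = 0.3715 bits
  H(C) = 1.4116 bits
  H(D) = 2.0000 bits

Ranking: D > A > C > B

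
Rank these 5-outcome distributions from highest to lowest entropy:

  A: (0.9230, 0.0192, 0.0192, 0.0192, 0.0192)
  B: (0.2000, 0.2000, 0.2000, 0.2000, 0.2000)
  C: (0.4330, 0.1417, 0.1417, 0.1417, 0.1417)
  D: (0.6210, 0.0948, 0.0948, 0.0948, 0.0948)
B > C > D > A

Key insight: Entropy is maximized by uniform distributions and minimized by concentrated distributions.

Entropies:
  H(A) = 0.5455 bits
  H(B) = 2.3219 bits
  H(C) = 2.1210 bits
  H(D) = 1.7153 bits

Ranking: B > C > D > A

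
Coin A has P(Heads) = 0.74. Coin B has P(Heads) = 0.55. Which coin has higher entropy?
B

For binary distributions, entropy is maximized at p=0.5 and decreases as p moves toward 0 or 1.

H(A) = H(0.74) = 0.8267 bits
H(B) = H(0.55) = 0.9928 bits

Distribution B (p=0.55) is closer to uniform (p=0.5), so it has higher entropy.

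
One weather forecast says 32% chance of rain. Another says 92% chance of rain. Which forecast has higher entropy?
32% forecast

Treat each forecast as a Bernoulli distribution. Binary entropy is maximized at p=0.5 and falls off symmetrically toward 0 or 1. The 32% forecast is closer to 50%, so it is more uncertain. H(32%) ≈ 0.904 bits, H(92%) ≈ 0.402 bits.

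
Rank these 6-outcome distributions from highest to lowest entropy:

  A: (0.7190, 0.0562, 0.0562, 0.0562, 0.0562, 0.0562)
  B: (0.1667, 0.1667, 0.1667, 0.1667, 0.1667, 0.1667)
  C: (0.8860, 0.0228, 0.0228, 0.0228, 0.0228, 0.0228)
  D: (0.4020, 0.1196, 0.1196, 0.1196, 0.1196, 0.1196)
B > D > A > C

Key insight: Entropy is maximized by uniform distributions and minimized by concentrated distributions.

Entropies:
  H(A) = 1.5093 bits
  H(B) = 2.5850 bits
  H(C) = 0.7766 bits
  H(D) = 2.3606 bits

Ranking: B > D > A > C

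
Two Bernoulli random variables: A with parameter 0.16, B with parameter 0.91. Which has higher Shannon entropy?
A

For binary distributions, entropy is maximized at p=0.5 and decreases as p moves toward 0 or 1.

H(A) = H(0.16) = 0.6343 bits
H(B) = H(0.91) = 0.4365 bits

Distribution A (p=0.16) is closer to uniform (p=0.5), so it has higher entropy.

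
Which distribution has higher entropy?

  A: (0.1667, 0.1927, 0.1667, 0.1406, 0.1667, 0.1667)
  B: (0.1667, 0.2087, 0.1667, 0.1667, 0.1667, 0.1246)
A

Both distributions are close to uniform, making this a harder comparison.

H(A) = 2.5791 bits
H(B) = 2.5695 bits

The distribution closer to uniform has higher entropy.
Answer: A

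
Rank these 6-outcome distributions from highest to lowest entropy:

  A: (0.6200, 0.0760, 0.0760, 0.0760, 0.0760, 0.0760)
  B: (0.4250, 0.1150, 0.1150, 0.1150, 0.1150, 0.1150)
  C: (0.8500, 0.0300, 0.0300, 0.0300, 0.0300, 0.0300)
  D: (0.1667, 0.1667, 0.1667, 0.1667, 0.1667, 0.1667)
D > B > A > C

Key insight: Entropy is maximized by uniform distributions and minimized by concentrated distributions.

Entropies:
  H(A) = 1.8404 bits
  H(B) = 2.3188 bits
  H(C) = 0.9581 bits
  H(D) = 2.5850 bits

Ranking: D > B > A > C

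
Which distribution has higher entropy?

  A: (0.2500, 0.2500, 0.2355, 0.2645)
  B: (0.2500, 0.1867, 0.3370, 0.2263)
A

Both distributions are close to uniform, making this a harder comparison.

H(A) = 1.9988 bits
H(B) = 1.9659 bits

The distribution closer to uniform has higher entropy.
Answer: A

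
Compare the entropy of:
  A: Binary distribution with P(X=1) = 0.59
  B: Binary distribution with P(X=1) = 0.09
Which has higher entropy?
A

For binary distributions, entropy is maximized at p=0.5 and decreases as p moves toward 0 or 1.

H(A) = H(0.59) = 0.9765 bits
H(B) = H(0.09) = 0.4365 bits

Distribution A (p=0.59) is closer to uniform (p=0.5), so it has higher entropy.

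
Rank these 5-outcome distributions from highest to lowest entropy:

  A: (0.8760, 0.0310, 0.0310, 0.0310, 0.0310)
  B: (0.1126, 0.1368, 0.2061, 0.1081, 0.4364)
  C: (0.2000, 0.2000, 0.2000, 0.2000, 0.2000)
C > B > A

Key insight: Entropy is maximized by uniform distributions and minimized by concentrated distributions.

- Uniform distributions have maximum entropy log₂(5) = 2.3219 bits
- The more "peaked" or concentrated a distribution, the lower its entropy

Entropies:
  H(A) = 0.7888 bits
  H(B) = 2.0861 bits
  H(C) = 2.3219 bits

Ranking: C > B > A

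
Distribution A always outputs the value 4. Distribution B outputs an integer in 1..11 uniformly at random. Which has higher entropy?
B

A is deterministic, so H(A) = 0. B is uniform over 11 outcomes, so H(B) = log₂(11) = 3.459 bits. Any distribution with genuine randomness has higher entropy than a deterministic one.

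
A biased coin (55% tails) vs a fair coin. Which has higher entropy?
Fair coin

The fair coin is uniform (p=0.5), maximizing binary entropy at 1 bit. The biased coin has H(0.55) ≈ 0.993 bits — its outcome is more predictable, so its entropy is lower.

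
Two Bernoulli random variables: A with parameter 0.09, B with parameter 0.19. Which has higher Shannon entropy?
B

For binary distributions, entropy is maximized at p=0.5 and decreases as p moves toward 0 or 1.

H(A) = H(0.09) = 0.4365 bits
H(B) = H(0.19) = 0.7015 bits

Distribution B (p=0.19) is closer to uniform (p=0.5), so it has higher entropy.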